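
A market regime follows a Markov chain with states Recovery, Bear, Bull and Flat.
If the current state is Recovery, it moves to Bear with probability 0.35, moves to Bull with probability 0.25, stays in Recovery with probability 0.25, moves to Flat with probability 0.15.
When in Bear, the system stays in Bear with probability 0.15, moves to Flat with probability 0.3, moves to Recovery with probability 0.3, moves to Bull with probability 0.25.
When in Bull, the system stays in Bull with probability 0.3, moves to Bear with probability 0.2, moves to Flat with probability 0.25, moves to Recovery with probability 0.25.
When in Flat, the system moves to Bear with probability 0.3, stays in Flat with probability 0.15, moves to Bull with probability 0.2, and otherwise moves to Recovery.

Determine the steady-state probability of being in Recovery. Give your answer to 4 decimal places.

0.2839

Let the stationary distribution be π with π = πP and π_1 + π_2 + π_3 + π_4 = 1.
π_1 = 0.25·π_1 + 0.3·π_2 + 0.25·π_3 + 0.35·π_4
π_2 = 0.35·π_1 + 0.15·π_2 + 0.2·π_3 + 0.3·π_4
π_3 = 0.25·π_1 + 0.25·π_2 + 0.3·π_3 + 0.2·π_4
Solving with the normalization constraint gives π = (0.2839, 0.2513, 0.2520, 0.2129).
So the stationary probability of Recovery is 0.2839.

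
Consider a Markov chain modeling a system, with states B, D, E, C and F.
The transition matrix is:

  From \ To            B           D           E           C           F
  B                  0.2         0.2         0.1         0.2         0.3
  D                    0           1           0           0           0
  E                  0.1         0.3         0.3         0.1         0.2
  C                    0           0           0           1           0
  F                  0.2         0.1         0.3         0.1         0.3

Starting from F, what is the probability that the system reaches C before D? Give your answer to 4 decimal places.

Let h(s) be the probability of absorption at C starting from transient state s. Then h(C) = 1 and h(D) = 0. By first-step analysis:
h(B) = 0.2·h(B) + 0.2·0 + 0.1·h(E) + 0.2·1 + 0.3·h(F)
h(E) = 0.1·h(B) + 0.3·0 + 0.3·h(E) + 0.1·1 + 0.2·h(F)
h(F) = 0.2·h(B) + 0.1·0 + 0.3·h(E) + 0.1·1 + 0.3·h(F)
Solving: h(B) = 0.4433, h(E) = 0.3227, h(F) = 0.4078.
Starting from F, the probability is 0.4078.

0.4078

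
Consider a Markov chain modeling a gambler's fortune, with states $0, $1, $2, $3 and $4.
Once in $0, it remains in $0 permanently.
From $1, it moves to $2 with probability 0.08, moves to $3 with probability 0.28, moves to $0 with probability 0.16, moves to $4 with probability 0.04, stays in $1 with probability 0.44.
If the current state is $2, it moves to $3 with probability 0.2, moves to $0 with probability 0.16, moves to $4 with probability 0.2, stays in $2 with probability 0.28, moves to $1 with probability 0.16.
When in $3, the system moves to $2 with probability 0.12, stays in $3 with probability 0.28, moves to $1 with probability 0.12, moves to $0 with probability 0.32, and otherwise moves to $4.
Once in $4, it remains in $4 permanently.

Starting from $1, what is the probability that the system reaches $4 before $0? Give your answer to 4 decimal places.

Let h(s) be the probability of absorption at $4 starting from transient state s. Then h($4) = 1 and h($0) = 0. By first-step analysis:
h($1) = 0.16·0 + 0.44·h($1) + 0.08·h($2) + 0.28·h($3) + 0.04·1
h($2) = 0.16·0 + 0.16·h($1) + 0.28·h($2) + 0.2·h($3) + 0.2·1
h($3) = 0.32·0 + 0.12·h($1) + 0.12·h($2) + 0.28·h($3) + 0.16·1
Solving: h($1) = 0.3084, h($2) = 0.4428, h($3) = 0.3474.
Starting from $1, the probability is 0.3084.

0.3084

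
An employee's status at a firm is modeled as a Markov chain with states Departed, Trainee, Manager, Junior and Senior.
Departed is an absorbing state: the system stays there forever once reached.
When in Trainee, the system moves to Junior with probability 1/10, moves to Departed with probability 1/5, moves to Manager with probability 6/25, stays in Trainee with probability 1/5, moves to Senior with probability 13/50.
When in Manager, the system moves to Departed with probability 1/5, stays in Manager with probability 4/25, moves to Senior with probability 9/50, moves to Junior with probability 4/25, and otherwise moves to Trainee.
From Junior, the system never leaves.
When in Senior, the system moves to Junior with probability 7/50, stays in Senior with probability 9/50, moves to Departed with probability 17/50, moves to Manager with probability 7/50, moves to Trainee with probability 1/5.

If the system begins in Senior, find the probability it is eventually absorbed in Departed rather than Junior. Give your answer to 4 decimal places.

Let h(s) be the probability of absorption at Departed starting from transient state s. Then h(Departed) = 1 and h(Junior) = 0. By first-step analysis:
h(Trainee) = 0.2·1 + 0.2·h(Trainee) + 0.24·h(Manager) + 0.1·0 + 0.26·h(Senior)
h(Manager) = 0.2·1 + 0.3·h(Trainee) + 0.16·h(Manager) + 0.16·0 + 0.18·h(Senior)
h(Senior) = 0.34·1 + 0.2·h(Trainee) + 0.14·h(Manager) + 0.14·0 + 0.18·h(Senior)
Solving: h(Trainee) = 0.6566, h(Manager) = 0.6184, h(Senior) = 0.6804.
Starting from Senior, the probability is 0.6804.

0.6804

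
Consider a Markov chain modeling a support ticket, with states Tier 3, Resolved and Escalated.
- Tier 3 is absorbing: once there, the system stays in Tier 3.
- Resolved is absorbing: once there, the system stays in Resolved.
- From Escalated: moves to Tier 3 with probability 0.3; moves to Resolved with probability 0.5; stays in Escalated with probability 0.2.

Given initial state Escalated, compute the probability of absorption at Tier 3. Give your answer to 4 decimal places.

0.3750

Let h(s) be the probability of absorption at Tier 3 starting from transient state s. Then h(Tier 3) = 1 and h(Resolved) = 0. By first-step analysis:
h(Escalated) = 0.3·1 + 0.5·0 + 0.2·h(Escalated)
Solving: h(Escalated) = 0.3750.
Starting from Escalated, the probability is 0.3750.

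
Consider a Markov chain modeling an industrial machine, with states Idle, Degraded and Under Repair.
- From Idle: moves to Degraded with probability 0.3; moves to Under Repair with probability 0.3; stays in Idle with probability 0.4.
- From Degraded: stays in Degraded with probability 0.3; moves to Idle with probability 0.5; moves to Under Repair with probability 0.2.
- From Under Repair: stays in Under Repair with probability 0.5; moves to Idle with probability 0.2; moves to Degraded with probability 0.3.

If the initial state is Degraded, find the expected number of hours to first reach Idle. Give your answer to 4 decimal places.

Let t(s) be the expected number of hours to first reach Idle from state s, with t(Idle) = 0. Conditioning on the first hour:
t(Degraded) = 1 + 0.3·t(Degraded) + 0.2·t(Under Repair)
t(Under Repair) = 1 + 0.3·t(Degraded) + 0.5·t(Under Repair)
Solving: t(Degraded) = 2.4138, t(Under Repair) = 3.4483.
Expected hours from Degraded to Idle: 2.4138.

2.4138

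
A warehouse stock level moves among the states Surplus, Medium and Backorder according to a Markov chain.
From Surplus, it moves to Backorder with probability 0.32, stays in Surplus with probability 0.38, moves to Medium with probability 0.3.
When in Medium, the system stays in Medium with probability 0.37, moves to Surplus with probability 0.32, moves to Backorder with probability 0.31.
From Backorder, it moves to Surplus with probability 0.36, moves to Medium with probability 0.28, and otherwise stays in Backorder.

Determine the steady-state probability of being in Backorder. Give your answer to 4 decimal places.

0.3300

Let the stationary distribution be π with π = πP and π_1 + π_2 + π_3 = 1.
π_1 = 0.38·π_1 + 0.32·π_2 + 0.36·π_3
π_2 = 0.3·π_1 + 0.37·π_2 + 0.28·π_3
Solving with the normalization constraint gives π = (0.3545, 0.3155, 0.3300).
So the stationary probability of Backorder is 0.3300.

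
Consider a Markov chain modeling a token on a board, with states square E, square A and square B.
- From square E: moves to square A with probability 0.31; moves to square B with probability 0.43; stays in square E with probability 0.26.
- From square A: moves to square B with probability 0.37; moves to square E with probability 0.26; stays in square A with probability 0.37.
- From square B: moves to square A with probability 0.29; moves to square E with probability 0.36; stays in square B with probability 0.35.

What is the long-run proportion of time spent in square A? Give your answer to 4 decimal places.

Let the stationary distribution be π with π = πP and π_1 + π_2 + π_3 = 1.
π_1 = 0.26·π_1 + 0.26·π_2 + 0.36·π_3
π_2 = 0.31·π_1 + 0.37·π_2 + 0.29·π_3
Solving with the normalization constraint gives π = (0.2980, 0.3217, 0.3803).
So the stationary probability of square A is 0.3217.

0.3217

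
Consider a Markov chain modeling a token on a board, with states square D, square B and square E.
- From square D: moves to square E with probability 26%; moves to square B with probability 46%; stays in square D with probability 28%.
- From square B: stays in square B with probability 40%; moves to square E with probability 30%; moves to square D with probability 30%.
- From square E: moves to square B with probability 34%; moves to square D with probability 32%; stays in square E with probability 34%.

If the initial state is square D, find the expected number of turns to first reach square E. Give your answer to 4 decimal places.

Let t(s) be the expected number of turns to first reach square E from state s, with t(square E) = 0. Conditioning on the first turn:
t(square D) = 1 + 0.28·t(square D) + 0.46·t(square B)
t(square B) = 1 + 0.3·t(square D) + 0.4·t(square B)
Solving: t(square D) = 3.6054, t(square B) = 3.4694.
Expected turns from square D to square E: 3.6054.

3.6054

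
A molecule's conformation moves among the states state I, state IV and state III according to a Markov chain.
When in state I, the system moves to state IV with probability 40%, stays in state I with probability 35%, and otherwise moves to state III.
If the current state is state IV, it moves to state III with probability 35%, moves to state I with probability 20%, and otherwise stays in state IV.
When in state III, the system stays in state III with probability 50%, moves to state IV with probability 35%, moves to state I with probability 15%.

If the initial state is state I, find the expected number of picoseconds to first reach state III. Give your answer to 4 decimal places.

Let t(s) be the expected number of picoseconds to first reach state III from state s, with t(state III) = 0. Conditioning on the first picosecond:
t(state I) = 1 + 0.35·t(state I) + 0.4·t(state IV)
t(state IV) = 1 + 0.2·t(state I) + 0.45·t(state IV)
Solving: t(state I) = 3.4234, t(state IV) = 3.0631.
Expected picoseconds from state I to state III: 3.4234.

3.4234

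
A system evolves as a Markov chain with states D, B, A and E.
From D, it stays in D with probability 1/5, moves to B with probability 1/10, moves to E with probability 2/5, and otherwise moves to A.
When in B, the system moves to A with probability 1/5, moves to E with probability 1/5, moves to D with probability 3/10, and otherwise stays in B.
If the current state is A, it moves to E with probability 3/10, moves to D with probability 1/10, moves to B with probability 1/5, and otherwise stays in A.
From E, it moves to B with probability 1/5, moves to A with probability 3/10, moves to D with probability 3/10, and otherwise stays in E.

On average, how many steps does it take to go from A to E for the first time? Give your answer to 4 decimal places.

Let t(s) be the expected number of steps to first reach E from state s, with t(E) = 0. Conditioning on the first step:
t(D) = 1 + 0.2·t(D) + 0.1·t(B) + 0.3·t(A)
t(B) = 1 + 0.3·t(D) + 0.3·t(B) + 0.2·t(A)
t(A) = 1 + 0.1·t(D) + 0.2·t(B) + 0.4·t(A)
Solving: t(D) = 2.9796, t(B) = 3.6735, t(A) = 3.3878.
Expected steps from A to E: 3.3878.

3.3878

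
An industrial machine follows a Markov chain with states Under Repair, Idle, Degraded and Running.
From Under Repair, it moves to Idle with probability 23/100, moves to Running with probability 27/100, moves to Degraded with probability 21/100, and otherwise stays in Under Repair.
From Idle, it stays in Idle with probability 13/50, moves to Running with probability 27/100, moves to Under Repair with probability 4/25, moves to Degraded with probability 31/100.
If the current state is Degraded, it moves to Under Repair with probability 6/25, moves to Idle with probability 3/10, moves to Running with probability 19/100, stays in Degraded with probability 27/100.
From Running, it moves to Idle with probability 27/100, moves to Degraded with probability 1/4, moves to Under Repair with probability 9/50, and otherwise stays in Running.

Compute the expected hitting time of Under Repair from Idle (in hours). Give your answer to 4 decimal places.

5.3257

Let t(s) be the expected number of hours to first reach Under Repair from state s, with t(Under Repair) = 0. Conditioning on the first hour:
t(Idle) = 1 + 0.26·t(Idle) + 0.31·t(Degraded) + 0.27·t(Running)
t(Degraded) = 1 + 0.3·t(Idle) + 0.27·t(Degraded) + 0.19·t(Running)
t(Running) = 1 + 0.27·t(Idle) + 0.25·t(Degraded) + 0.3·t(Running)
Solving: t(Idle) = 5.3257, t(Degraded) = 4.9226, t(Running) = 5.2408.
Expected hours from Idle to Under Repair: 5.3257.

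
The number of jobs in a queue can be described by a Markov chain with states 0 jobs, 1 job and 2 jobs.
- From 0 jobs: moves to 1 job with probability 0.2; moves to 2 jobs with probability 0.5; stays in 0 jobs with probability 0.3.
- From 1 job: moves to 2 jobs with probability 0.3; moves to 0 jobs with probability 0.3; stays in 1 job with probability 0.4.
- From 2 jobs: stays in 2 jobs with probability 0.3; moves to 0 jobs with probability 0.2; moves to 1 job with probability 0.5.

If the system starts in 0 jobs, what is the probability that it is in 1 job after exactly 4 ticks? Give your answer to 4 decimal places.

Propagate the distribution vector 4 ticks from 0 jobs.
After 0 ticks: (1.0000, 0.0000, 0.0000)
After 1 tick: (0.3000, 0.2000, 0.5000)
After 2 ticks: (0.2500, 0.3900, 0.3600)
After 3 ticks: (0.2640, 0.3860, 0.3500)
After 4 ticks: (0.2650, 0.3822, 0.3528)
P(in 1 job after 4 ticks) = 0.3822

0.3822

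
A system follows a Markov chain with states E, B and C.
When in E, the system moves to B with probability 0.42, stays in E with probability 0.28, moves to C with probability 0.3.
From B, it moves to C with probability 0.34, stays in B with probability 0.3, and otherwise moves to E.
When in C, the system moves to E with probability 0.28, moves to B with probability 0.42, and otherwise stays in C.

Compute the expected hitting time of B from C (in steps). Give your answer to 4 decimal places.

Let t(s) be the expected number of steps to first reach B from state s, with t(B) = 0. Conditioning on the first step:
t(E) = 1 + 0.28·t(E) + 0.3·t(C)
t(C) = 1 + 0.28·t(E) + 0.3·t(C)
Solving: t(E) = 2.3810, t(C) = 2.3810.
Expected steps from C to B: 2.3810.

2.3810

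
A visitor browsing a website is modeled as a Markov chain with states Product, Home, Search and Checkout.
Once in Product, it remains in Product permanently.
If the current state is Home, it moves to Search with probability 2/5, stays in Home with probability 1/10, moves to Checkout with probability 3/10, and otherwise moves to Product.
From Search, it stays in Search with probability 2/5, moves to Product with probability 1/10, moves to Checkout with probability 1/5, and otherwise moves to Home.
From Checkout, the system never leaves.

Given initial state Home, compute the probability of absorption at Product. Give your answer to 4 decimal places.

Let h(s) be the probability of absorption at Product starting from transient state s. Then h(Product) = 1 and h(Checkout) = 0. By first-step analysis:
h(Home) = 0.2·1 + 0.1·h(Home) + 0.4·h(Search) + 0.3·0
h(Search) = 0.1·1 + 0.3·h(Home) + 0.4·h(Search) + 0.2·0
Solving: h(Home) = 0.3810, h(Search) = 0.3571.
Starting from Home, the probability is 0.3810.

0.3810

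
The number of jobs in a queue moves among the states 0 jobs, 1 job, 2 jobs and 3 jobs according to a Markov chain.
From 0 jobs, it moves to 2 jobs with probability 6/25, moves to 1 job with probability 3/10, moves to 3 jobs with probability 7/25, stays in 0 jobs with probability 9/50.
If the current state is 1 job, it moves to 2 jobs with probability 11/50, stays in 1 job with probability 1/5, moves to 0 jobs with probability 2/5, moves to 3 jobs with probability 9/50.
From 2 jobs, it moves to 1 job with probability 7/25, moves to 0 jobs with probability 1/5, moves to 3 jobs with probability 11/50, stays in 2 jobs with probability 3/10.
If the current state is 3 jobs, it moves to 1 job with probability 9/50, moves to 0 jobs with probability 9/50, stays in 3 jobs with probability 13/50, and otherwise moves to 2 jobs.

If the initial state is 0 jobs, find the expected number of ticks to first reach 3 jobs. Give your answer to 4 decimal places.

4.1981

Let t(s) be the expected number of ticks to first reach 3 jobs from state s, with t(3 jobs) = 0. Conditioning on the first tick:
t(0 jobs) = 1 + 0.18·t(0 jobs) + 0.3·t(1 job) + 0.24·t(2 jobs)
t(1 job) = 1 + 0.4·t(0 jobs) + 0.2·t(1 job) + 0.22·t(2 jobs)
t(2 jobs) = 1 + 0.2·t(0 jobs) + 0.28·t(1 job) + 0.3·t(2 jobs)
Solving: t(0 jobs) = 4.1981, t(1 job) = 4.5750, t(2 jobs) = 4.4580.
Expected ticks from 0 jobs to 3 jobs: 4.1981.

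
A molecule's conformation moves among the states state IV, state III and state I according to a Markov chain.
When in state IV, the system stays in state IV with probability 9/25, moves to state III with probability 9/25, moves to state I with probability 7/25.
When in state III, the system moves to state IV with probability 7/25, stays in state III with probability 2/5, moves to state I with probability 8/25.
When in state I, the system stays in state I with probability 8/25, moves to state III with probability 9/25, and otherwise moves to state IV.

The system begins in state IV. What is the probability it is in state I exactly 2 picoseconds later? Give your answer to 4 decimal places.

0.3056

Sum over the intermediate state after 1 picosecond:
P = P(state IV→state IV)·P(state IV→state I) + P(state IV→state III)·P(state III→state I) + P(state IV→state I)·P(state I→state I)
  = 0.36×0.28 + 0.36×0.32 + 0.28×0.32
  = 0.1008 + 0.1152 + 0.0896 = 0.3056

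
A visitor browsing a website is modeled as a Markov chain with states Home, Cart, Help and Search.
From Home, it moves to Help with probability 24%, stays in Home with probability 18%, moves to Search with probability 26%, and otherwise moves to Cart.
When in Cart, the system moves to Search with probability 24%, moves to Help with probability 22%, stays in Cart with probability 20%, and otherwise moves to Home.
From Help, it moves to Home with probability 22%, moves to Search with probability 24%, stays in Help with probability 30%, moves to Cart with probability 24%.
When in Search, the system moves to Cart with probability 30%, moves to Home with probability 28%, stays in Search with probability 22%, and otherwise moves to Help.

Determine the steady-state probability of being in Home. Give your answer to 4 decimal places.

0.2559

Let the stationary distribution be π with π = πP and π_1 + π_2 + π_3 + π_4 = 1.
π_1 = 0.18·π_1 + 0.34·π_2 + 0.22·π_3 + 0.28·π_4
π_2 = 0.32·π_1 + 0.2·π_2 + 0.24·π_3 + 0.3·π_4
π_3 = 0.24·π_1 + 0.22·π_2 + 0.3·π_3 + 0.2·π_4
Solving with the normalization constraint gives π = (0.2559, 0.2643, 0.2395, 0.2403).
So the stationary probability of Home is 0.2559.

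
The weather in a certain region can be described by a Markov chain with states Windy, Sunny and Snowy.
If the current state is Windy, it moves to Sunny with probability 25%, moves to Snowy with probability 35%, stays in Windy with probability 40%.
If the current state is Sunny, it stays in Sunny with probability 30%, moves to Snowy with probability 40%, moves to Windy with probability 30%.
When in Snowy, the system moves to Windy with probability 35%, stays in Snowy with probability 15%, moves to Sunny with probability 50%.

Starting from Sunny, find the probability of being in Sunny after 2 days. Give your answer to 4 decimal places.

0.3650

Sum over the intermediate state after 1 day:
P = P(Sunny→Windy)·P(Windy→Sunny) + P(Sunny→Sunny)·P(Sunny→Sunny) + P(Sunny→Snowy)·P(Snowy→Sunny)
  = 0.3×0.25 + 0.3×0.3 + 0.4×0.5
  = 0.0750 + 0.0900 + 0.2000 = 0.3650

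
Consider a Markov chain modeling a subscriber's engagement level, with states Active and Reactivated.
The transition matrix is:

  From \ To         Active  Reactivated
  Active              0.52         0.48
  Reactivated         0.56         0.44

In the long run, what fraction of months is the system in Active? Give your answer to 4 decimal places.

0.5385

Let the stationary distribution be π with π = πP and π_1 + π_2 = 1.
π_1 = 0.52·π_1 + 0.56·π_2
Solving with the normalization constraint gives π = (0.5385, 0.4615).
So the stationary probability of Active is 0.5385.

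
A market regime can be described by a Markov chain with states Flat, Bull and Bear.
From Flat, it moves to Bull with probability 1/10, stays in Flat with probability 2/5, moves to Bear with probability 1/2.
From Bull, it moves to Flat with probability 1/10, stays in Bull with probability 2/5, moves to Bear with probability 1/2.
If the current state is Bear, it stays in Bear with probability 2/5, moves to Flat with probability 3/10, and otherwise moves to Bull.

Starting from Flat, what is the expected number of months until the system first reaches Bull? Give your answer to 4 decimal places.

Let t(s) be the expected number of months to first reach Bull from state s, with t(Bull) = 0. Conditioning on the first month:
t(Flat) = 1 + 0.4·t(Flat) + 0.5·t(Bear)
t(Bear) = 1 + 0.3·t(Flat) + 0.4·t(Bear)
Solving: t(Flat) = 5.2381, t(Bear) = 4.2857.
Expected months from Flat to Bull: 5.2381.

5.2381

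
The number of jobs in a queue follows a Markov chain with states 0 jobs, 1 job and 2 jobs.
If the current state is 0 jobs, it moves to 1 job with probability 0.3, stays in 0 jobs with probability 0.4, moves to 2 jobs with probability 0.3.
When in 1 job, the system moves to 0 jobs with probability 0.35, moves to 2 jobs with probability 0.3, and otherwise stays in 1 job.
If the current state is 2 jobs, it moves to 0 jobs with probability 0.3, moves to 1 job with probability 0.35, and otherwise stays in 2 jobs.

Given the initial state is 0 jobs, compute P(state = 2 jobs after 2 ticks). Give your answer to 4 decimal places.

0.3150

Sum over the intermediate state after 1 tick:
P = P(0 jobs→0 jobs)·P(0 jobs→2 jobs) + P(0 jobs→1 job)·P(1 job→2 jobs) + P(0 jobs→2 jobs)·P(2 jobs→2 jobs)
  = 0.4×0.3 + 0.3×0.3 + 0.3×0.35
  = 0.1200 + 0.0900 + 0.1050 = 0.3150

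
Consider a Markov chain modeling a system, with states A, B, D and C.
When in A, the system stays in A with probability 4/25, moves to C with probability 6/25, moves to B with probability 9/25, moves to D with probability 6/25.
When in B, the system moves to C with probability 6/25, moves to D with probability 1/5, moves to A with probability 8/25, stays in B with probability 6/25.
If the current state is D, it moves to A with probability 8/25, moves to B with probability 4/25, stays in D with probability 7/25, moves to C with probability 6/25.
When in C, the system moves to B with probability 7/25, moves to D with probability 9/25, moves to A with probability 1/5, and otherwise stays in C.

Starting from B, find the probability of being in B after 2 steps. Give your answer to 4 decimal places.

0.2720

Propagate the distribution vector 2 steps from B.
After 0 steps: (0.0000, 1.0000, 0.0000, 0.0000)
After 1 step: (0.3200, 0.2400, 0.2000, 0.2400)
After 2 steps: (0.2400, 0.2720, 0.2672, 0.2208)
P(in B after 2 steps) = 0.2720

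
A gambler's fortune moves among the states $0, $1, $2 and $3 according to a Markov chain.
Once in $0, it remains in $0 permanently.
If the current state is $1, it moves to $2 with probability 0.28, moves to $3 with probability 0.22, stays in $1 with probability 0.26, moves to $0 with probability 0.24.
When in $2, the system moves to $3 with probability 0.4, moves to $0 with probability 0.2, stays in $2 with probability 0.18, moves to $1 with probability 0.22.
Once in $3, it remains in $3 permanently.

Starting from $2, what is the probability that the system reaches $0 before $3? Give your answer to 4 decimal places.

Let h(s) be the probability of absorption at $0 starting from transient state s. Then h($0) = 1 and h($3) = 0. By first-step analysis:
h($1) = 0.24·1 + 0.26·h($1) + 0.28·h($2) + 0.22·0
h($2) = 0.2·1 + 0.22·h($1) + 0.18·h($2) + 0.4·0
Solving: h($1) = 0.4637, h($2) = 0.3683.
Starting from $2, the probability is 0.3683.

0.3683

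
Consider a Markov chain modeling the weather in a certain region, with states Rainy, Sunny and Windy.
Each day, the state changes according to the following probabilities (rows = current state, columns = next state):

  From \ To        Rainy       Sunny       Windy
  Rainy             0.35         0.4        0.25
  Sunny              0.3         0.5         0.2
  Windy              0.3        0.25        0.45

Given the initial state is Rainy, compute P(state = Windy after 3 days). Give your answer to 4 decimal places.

Propagate the distribution vector 3 days from Rainy.
After 0 days: (1.0000, 0.0000, 0.0000)
After 1 day: (0.3500, 0.4000, 0.2500)
After 2 days: (0.3175, 0.4025, 0.2800)
After 3 days: (0.3159, 0.3983, 0.2859)
P(in Windy after 3 days) = 0.2859

0.2859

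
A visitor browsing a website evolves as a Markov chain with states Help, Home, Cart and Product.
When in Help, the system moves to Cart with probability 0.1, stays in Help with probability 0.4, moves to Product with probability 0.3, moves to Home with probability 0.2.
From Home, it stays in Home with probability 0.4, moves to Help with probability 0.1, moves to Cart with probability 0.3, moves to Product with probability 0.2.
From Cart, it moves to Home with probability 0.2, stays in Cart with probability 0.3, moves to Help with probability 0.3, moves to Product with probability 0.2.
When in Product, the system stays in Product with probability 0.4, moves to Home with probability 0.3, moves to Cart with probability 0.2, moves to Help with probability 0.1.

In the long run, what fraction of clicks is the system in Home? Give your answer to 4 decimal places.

Let the stationary distribution be π with π = πP and π_1 + π_2 + π_3 + π_4 = 1.
π_1 = 0.4·π_1 + 0.1·π_2 + 0.3·π_3 + 0.1·π_4
π_2 = 0.2·π_1 + 0.4·π_2 + 0.2·π_3 + 0.3·π_4
π_3 = 0.1·π_1 + 0.3·π_2 + 0.3·π_3 + 0.2·π_4
Solving with the normalization constraint gives π = (0.2088, 0.2845, 0.2306, 0.2761).
So the stationary probability of Home is 0.2845.

0.2845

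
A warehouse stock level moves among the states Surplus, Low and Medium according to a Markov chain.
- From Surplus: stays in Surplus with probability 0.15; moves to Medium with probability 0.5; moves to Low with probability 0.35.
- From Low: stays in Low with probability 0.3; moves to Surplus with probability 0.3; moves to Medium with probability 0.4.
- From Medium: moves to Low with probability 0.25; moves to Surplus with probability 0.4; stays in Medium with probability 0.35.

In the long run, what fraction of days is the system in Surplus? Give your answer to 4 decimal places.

Let the stationary distribution be π with π = πP and π_1 + π_2 + π_3 = 1.
π_1 = 0.15·π_1 + 0.3·π_2 + 0.4·π_3
π_2 = 0.35·π_1 + 0.3·π_2 + 0.25·π_3
Solving with the normalization constraint gives π = (0.2965, 0.2944, 0.4092).
So the stationary probability of Surplus is 0.2965.

0.2965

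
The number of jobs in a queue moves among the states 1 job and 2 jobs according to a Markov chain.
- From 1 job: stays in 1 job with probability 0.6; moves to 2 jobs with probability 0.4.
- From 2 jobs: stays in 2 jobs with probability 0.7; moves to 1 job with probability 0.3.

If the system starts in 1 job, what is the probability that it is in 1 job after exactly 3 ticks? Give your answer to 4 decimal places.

Propagate the distribution vector 3 ticks from 1 job.
After 0 ticks: (1.0000, 0.0000)
After 1 tick: (0.6000, 0.4000)
After 2 ticks: (0.4800, 0.5200)
After 3 ticks: (0.4440, 0.5560)
P(in 1 job after 3 ticks) = 0.4440

0.4440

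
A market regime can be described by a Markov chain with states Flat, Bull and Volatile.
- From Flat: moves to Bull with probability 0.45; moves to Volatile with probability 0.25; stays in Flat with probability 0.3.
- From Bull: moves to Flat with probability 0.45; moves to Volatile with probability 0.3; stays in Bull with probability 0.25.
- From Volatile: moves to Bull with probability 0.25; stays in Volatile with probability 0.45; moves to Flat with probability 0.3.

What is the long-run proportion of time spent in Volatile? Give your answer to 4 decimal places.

0.3325

Let the stationary distribution be π with π = πP and π_1 + π_2 + π_3 = 1.
π_1 = 0.3·π_1 + 0.45·π_2 + 0.3·π_3
π_2 = 0.45·π_1 + 0.25·π_2 + 0.25·π_3
Solving with the normalization constraint gives π = (0.3479, 0.3196, 0.3325).
So the stationary probability of Volatile is 0.3325.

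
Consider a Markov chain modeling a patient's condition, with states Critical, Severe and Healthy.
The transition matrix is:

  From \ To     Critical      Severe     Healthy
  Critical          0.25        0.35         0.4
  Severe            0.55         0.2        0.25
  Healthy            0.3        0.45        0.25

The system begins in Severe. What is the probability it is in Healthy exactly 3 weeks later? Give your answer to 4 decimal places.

Propagate the distribution vector 3 weeks from Severe.
After 0 weeks: (0.0000, 1.0000, 0.0000)
After 1 week: (0.5500, 0.2000, 0.2500)
After 2 weeks: (0.3225, 0.3450, 0.3325)
After 3 weeks: (0.3701, 0.3315, 0.2984)
P(in Healthy after 3 weeks) = 0.2984

0.2984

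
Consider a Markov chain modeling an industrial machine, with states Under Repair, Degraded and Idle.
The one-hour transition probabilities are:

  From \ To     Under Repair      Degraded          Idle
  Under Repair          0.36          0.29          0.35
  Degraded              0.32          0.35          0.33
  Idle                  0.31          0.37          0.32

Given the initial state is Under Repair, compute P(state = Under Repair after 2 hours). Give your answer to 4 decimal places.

Sum over the intermediate state after 1 hour:
P = P(Under Repair→Under Repair)·P(Under Repair→Under Repair) + P(Under Repair→Degraded)·P(Degraded→Under Repair) + P(Under Repair→Idle)·P(Idle→Under Repair)
  = 0.36×0.36 + 0.29×0.32 + 0.35×0.31
  = 0.1296 + 0.0928 + 0.1085 = 0.3309

0.3309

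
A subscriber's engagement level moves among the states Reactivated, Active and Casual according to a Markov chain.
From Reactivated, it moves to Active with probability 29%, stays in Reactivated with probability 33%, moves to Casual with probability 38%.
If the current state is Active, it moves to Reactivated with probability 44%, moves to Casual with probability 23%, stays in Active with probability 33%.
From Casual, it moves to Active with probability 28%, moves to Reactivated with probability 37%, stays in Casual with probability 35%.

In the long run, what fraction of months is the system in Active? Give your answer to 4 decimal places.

0.2987

Let the stationary distribution be π with π = πP and π_1 + π_2 + π_3 = 1.
π_1 = 0.33·π_1 + 0.44·π_2 + 0.37·π_3
π_2 = 0.29·π_1 + 0.33·π_2 + 0.28·π_3
Solving with the normalization constraint gives π = (0.3759, 0.2987, 0.3254).
So the stationary probability of Active is 0.2987.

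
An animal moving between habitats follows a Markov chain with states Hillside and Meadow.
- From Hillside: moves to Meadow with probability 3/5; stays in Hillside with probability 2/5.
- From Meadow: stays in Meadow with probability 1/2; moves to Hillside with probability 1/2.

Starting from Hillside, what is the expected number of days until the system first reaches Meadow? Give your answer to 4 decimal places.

1.6667

Let t(s) be the expected number of days to first reach Meadow from state s, with t(Meadow) = 0. Conditioning on the first day:
t(Hillside) = 1 + 0.4·t(Hillside)
Solving: t(Hillside) = 1.6667.
Expected days from Hillside to Meadow: 1.6667.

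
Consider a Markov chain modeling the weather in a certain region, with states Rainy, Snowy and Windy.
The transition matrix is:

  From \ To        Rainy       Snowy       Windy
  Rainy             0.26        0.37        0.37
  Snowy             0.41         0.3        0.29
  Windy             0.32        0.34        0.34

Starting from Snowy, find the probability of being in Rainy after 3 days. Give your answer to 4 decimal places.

0.3313

Propagate the distribution vector 3 days from Snowy.
After 0 days: (0.0000, 1.0000, 0.0000)
After 1 day: (0.4100, 0.3000, 0.2900)
After 2 days: (0.3224, 0.3403, 0.3373)
After 3 days: (0.3313, 0.3361, 0.3327)
P(in Rainy after 3 days) = 0.3313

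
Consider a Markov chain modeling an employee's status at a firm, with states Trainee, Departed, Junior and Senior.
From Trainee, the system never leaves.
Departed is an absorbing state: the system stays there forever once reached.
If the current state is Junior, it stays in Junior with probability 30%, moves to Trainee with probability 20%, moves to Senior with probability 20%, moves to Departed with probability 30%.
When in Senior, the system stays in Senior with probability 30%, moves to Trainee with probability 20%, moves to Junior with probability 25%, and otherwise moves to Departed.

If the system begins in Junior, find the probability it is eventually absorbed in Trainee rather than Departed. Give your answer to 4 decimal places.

0.4091

Let h(s) be the probability of absorption at Trainee starting from transient state s. Then h(Trainee) = 1 and h(Departed) = 0. By first-step analysis:
h(Junior) = 0.2·1 + 0.3·0 + 0.3·h(Junior) + 0.2·h(Senior)
h(Senior) = 0.2·1 + 0.25·0 + 0.25·h(Junior) + 0.3·h(Senior)
Solving: h(Junior) = 0.4091, h(Senior) = 0.4318.
Starting from Junior, the probability is 0.4091.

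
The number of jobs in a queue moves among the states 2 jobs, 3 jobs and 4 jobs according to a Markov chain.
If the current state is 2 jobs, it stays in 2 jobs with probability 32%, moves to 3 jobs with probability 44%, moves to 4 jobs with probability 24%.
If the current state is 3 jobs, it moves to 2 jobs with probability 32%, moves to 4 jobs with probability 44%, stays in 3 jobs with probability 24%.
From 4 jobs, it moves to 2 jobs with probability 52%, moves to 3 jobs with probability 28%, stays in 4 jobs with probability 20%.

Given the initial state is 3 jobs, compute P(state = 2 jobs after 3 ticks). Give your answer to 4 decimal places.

Propagate the distribution vector 3 ticks from 3 jobs.
After 0 ticks: (0.0000, 1.0000, 0.0000)
After 1 tick: (0.3200, 0.2400, 0.4400)
After 2 ticks: (0.4080, 0.3216, 0.2704)
After 3 ticks: (0.3741, 0.3324, 0.2935)
P(in 2 jobs after 3 ticks) = 0.3741

0.3741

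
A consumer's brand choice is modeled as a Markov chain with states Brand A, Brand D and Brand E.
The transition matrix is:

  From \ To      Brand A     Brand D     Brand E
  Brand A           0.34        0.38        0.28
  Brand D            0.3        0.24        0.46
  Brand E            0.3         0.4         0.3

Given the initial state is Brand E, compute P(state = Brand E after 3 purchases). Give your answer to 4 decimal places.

0.3466

Propagate the distribution vector 3 purchases from Brand E.
After 0 purchases: (0.0000, 0.0000, 1.0000)
After 1 purchase: (0.3000, 0.4000, 0.3000)
After 2 purchases: (0.3120, 0.3300, 0.3580)
After 3 purchases: (0.3125, 0.3410, 0.3466)
P(in Brand E after 3 purchases) = 0.3466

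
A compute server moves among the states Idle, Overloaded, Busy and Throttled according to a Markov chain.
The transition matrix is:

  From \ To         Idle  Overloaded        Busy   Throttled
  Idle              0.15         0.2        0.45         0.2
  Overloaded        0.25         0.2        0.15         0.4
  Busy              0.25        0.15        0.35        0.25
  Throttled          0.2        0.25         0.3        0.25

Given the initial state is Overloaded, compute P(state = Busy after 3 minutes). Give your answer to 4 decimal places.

0.3146

Propagate the distribution vector 3 minutes from Overloaded.
After 0 minutes: (0.0000, 1.0000, 0.0000, 0.0000)
After 1 minute: (0.2500, 0.2000, 0.1500, 0.4000)
After 2 minutes: (0.2050, 0.2125, 0.3150, 0.2675)
After 3 minutes: (0.2161, 0.1976, 0.3146, 0.2716)
P(in Busy after 3 minutes) = 0.3146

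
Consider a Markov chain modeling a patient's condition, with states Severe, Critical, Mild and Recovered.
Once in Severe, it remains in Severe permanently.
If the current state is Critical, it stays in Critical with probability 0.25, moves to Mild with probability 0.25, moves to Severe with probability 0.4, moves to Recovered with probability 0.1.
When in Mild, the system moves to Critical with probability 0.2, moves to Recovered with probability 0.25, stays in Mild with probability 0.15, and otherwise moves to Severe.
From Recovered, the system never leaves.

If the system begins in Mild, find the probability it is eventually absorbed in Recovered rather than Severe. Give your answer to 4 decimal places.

0.3532

Let h(s) be the probability of absorption at Recovered starting from transient state s. Then h(Recovered) = 1 and h(Severe) = 0. By first-step analysis:
h(Critical) = 0.4·0 + 0.25·h(Critical) + 0.25·h(Mild) + 0.1·1
h(Mild) = 0.4·0 + 0.2·h(Critical) + 0.15·h(Mild) + 0.25·1
Solving: h(Critical) = 0.2511, h(Mild) = 0.3532.
Starting from Mild, the probability is 0.3532.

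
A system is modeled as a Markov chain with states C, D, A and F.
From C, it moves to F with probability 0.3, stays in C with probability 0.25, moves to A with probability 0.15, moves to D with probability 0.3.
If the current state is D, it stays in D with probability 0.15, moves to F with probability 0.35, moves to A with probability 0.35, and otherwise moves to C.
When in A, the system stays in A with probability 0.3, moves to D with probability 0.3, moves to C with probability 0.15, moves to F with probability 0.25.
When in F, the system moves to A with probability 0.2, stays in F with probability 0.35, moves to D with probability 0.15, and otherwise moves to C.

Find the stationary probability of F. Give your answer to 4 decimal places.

0.3144

Let the stationary distribution be π with π = πP and π_1 + π_2 + π_3 + π_4 = 1.
π_1 = 0.25·π_1 + 0.15·π_2 + 0.15·π_3 + 0.3·π_4
π_2 = 0.3·π_1 + 0.15·π_2 + 0.3·π_3 + 0.15·π_4
π_3 = 0.15·π_1 + 0.35·π_2 + 0.3·π_3 + 0.2·π_4
Solving with the normalization constraint gives π = (0.2191, 0.2199, 0.2467, 0.3144).
So the stationary probability of F is 0.3144.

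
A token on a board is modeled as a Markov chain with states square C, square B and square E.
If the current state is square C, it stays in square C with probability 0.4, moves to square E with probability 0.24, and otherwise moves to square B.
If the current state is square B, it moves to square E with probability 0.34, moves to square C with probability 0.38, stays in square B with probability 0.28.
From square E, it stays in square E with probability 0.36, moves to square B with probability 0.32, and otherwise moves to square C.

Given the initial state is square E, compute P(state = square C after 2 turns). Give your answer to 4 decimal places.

0.3648

Sum over the intermediate state after 1 turn:
P = P(square E→square C)·P(square C→square C) + P(square E→square B)·P(square B→square C) + P(square E→square E)·P(square E→square C)
  = 0.32×0.4 + 0.32×0.38 + 0.36×0.32
  = 0.1280 + 0.1216 + 0.1152 = 0.3648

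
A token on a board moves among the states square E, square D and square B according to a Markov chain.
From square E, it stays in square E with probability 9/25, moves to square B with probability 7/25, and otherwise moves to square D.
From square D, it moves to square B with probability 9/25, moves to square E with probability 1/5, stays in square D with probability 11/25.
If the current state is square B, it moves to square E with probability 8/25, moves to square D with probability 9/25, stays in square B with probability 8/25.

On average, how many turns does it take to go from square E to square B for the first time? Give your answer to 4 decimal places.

Let t(s) be the expected number of turns to first reach square B from state s, with t(square B) = 0. Conditioning on the first turn:
t(square E) = 1 + 0.36·t(square E) + 0.36·t(square D)
t(square D) = 1 + 0.2·t(square E) + 0.44·t(square D)
Solving: t(square E) = 3.2123, t(square D) = 2.9330.
Expected turns from square E to square B: 3.2123.

3.2123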